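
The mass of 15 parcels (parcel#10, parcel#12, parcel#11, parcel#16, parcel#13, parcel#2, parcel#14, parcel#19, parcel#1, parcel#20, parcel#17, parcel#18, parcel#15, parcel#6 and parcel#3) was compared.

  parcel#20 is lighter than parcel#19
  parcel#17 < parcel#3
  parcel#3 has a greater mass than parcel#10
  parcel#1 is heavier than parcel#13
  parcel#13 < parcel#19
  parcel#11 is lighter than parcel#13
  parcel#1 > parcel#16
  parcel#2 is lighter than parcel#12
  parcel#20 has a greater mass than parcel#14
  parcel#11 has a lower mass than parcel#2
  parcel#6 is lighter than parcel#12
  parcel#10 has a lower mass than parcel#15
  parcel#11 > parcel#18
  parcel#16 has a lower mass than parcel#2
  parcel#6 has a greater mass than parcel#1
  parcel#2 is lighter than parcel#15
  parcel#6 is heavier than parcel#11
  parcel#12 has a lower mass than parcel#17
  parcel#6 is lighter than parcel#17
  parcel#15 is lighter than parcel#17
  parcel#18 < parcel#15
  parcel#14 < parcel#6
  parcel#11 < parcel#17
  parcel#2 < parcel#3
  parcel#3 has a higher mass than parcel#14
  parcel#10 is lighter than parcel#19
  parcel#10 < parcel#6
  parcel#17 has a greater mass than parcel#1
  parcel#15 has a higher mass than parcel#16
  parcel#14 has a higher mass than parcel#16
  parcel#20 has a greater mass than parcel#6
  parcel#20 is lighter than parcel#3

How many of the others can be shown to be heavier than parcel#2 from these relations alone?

Directly above parcel#2: parcel#15, parcel#12, parcel#3.
One step further: parcel#17 (4 so far).
No other element is forced above parcel#2 by the given relations, so the count is 4.

4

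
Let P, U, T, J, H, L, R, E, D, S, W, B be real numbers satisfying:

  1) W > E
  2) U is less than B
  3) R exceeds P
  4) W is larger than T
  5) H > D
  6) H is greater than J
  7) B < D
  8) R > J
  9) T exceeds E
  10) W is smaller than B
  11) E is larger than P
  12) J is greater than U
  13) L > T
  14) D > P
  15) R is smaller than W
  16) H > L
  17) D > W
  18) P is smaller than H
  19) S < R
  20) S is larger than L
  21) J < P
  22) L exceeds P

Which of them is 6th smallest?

The consecutive relations fix a unique order: U < J < P < E < T < L < S < R < W < B < D < H.
The 6th smallest is L.

L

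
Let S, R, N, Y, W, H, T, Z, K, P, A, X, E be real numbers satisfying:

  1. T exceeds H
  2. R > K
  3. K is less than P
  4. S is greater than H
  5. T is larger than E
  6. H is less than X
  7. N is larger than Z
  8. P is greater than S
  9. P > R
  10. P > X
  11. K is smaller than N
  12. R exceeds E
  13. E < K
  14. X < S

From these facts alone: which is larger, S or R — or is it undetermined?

undetermined

Following every chain through S: above S we get P; below S we get H, X.
R is not reached, and no chain runs the other way from R to S.
So the given relations leave the order of S and R undetermined.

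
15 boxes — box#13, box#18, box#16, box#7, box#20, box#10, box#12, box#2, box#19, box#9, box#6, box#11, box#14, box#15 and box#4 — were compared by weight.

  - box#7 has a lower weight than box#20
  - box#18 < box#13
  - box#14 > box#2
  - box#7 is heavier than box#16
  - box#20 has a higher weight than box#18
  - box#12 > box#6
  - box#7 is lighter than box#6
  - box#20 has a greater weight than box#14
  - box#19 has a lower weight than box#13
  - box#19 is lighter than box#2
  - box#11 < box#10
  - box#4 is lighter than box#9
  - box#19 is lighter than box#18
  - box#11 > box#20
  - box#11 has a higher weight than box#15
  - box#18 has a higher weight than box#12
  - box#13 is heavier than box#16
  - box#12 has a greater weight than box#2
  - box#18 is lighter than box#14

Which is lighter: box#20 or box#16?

box#16

Following the relations from box#16: box#16 < box#7 < box#6 < box#12 < box#18 < box#14 < box#20.
So box#16 < box#20; box#16 is the lighter of the two.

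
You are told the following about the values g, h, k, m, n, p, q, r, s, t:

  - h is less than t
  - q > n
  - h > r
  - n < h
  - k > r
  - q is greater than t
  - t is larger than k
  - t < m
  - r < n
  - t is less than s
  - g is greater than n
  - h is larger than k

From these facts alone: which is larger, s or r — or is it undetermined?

s

r < n and n < h give r < h.
With h < t: r < n < h < t.
Then t < s extends the chain to s.
So s is larger.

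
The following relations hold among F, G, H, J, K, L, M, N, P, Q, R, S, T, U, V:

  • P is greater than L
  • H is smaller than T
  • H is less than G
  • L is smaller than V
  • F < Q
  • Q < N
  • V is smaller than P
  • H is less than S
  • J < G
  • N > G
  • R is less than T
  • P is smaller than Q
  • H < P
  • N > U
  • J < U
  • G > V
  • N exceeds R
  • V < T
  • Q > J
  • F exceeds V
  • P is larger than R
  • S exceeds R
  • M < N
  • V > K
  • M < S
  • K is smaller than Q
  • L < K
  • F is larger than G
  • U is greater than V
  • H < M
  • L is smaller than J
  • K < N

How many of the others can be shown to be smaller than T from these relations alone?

The elements the relations force below T are L, K, R, H, V — no chain reaches any other.
That is 5.

5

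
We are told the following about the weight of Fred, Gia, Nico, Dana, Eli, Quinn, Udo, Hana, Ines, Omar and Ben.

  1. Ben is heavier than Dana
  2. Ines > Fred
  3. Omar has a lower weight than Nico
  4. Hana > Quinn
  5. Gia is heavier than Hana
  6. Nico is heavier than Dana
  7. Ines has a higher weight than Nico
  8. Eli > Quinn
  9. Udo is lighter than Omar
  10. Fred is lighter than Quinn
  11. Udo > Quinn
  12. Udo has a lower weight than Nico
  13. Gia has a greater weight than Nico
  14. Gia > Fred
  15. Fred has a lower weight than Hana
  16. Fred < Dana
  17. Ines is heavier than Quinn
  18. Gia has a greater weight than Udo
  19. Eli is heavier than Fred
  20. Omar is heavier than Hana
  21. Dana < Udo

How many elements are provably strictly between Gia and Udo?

Chaining upward from Udo reaches: Omar, Nico, Ines.
Chaining downward from Gia reaches: Fred, Quinn, Hana, Dana, Omar, Nico.
Strictly between Udo and Gia are those in both lists: Omar, Nico — 2 elements.

2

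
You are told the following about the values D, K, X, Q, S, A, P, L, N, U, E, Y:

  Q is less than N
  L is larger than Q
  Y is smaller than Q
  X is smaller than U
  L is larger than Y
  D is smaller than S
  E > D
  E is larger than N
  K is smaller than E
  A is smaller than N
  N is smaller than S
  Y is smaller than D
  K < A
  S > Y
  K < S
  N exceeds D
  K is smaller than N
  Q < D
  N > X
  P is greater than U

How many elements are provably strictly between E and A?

Chaining upward from A reaches: N, S.
Chaining downward from E reaches: Y, K, Q, D, X, N.
Strictly between A and E are those in both lists: N — 1 element.

1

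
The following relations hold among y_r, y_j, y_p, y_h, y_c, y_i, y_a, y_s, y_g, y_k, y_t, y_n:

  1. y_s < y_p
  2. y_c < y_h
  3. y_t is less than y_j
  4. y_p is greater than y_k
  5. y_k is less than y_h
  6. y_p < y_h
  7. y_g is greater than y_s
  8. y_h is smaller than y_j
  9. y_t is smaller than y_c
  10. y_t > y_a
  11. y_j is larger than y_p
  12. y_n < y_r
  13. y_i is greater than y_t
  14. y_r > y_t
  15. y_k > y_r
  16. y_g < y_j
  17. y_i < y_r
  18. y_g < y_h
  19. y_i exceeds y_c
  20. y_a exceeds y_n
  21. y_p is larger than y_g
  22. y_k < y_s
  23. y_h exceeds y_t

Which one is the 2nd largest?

The consecutive relations fix a unique order: y_n < y_a < y_t < y_c < y_i < y_r < y_k < y_s < y_g < y_p < y_h < y_j.
The 2nd largest is y_h.

y_h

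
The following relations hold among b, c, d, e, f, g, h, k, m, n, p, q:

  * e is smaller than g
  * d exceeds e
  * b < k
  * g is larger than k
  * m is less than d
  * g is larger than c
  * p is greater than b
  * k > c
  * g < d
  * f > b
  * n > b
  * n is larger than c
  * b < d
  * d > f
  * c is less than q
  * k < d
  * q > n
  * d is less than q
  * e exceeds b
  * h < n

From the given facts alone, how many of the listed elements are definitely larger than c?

The elements the relations force above c are k, g, d, n, q — no chain reaches any other.
That is 5.

5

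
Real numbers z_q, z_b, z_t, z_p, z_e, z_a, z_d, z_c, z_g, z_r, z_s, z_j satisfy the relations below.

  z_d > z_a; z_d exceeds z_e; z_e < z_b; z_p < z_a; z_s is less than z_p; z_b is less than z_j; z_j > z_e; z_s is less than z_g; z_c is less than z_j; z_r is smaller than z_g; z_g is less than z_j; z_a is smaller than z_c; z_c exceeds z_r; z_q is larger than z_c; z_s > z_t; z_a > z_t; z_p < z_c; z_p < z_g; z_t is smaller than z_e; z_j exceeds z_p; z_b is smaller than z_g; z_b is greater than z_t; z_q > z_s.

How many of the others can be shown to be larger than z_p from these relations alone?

6

Directly above z_p: z_g, z_a, z_c, z_j.
One step further: z_d, z_q (6 so far).
No other element is forced above z_p by the given relations, so the count is 6.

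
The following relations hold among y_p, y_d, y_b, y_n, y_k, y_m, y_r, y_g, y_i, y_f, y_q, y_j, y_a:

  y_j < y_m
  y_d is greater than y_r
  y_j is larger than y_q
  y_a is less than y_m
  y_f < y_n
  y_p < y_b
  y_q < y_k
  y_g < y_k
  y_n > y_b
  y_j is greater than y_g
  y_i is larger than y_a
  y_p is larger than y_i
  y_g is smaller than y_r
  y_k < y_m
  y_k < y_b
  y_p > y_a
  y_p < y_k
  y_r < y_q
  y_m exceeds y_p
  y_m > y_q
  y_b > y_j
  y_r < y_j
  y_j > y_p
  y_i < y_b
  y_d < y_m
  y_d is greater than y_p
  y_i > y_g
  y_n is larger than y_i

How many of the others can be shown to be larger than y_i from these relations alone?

7

From y_i the given relations immediately reach y_p, y_b, y_n.
From those, y_k, y_j, y_d, y_m — 7 in total.
Nothing else is reachable above y_i; 7 in all.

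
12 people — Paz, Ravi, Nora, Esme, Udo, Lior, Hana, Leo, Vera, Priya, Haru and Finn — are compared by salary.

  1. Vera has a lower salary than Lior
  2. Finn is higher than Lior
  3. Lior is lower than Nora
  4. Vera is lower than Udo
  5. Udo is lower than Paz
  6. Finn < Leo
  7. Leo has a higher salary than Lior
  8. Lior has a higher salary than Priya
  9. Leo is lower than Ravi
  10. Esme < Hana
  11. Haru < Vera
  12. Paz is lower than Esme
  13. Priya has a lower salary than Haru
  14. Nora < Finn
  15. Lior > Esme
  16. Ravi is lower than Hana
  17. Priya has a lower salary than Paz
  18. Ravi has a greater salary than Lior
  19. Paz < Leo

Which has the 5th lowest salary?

Paz

The consecutive relations fix a unique order: Priya < Haru < Vera < Udo < Paz < Esme < Lior < Nora < Finn < Leo < Ravi < Hana.
Counting 5 from the smallest end gives Paz.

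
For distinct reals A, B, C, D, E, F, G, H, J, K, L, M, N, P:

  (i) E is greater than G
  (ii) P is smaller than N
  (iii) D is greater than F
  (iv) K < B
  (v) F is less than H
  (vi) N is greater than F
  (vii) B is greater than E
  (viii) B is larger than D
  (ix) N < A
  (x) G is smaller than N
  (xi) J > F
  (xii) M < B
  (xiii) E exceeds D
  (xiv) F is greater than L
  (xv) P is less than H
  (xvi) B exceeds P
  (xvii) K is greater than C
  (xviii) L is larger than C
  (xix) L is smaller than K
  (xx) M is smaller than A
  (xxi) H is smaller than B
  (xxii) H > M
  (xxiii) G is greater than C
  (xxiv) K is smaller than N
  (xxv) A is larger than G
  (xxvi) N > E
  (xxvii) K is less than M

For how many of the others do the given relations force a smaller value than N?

Directly below N: P, F, G, K, E.
One step further: C, L, D (8 so far).
No other element is forced below N by the given relations, so the count is 8.

8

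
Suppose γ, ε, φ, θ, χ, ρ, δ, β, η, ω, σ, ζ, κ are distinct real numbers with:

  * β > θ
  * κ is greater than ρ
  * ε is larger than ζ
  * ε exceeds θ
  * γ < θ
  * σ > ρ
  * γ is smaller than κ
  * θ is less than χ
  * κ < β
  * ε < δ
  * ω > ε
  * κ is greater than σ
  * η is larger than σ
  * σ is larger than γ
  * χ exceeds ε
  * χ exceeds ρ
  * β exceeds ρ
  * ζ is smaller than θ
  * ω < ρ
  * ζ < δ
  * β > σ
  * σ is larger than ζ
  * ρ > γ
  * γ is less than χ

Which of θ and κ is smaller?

θ

The relevant relations are θ < ε; ε < ω; ω < ρ; ρ < σ; σ < κ.
Together: θ < ε < ω < ρ < σ < κ.
So θ < κ; θ is the smaller of the two.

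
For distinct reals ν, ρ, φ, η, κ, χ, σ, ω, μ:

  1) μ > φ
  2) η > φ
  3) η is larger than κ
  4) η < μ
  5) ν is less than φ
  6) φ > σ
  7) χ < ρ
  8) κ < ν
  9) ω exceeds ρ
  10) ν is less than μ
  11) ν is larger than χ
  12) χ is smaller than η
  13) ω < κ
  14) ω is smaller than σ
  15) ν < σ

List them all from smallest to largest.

χ < ρ < ω < κ < ν < σ < φ < η < μ

The consecutive links are each given: χ < ρ; ρ < ω; ω < κ; κ < ν; ν < σ; σ < φ; φ < η; η < μ.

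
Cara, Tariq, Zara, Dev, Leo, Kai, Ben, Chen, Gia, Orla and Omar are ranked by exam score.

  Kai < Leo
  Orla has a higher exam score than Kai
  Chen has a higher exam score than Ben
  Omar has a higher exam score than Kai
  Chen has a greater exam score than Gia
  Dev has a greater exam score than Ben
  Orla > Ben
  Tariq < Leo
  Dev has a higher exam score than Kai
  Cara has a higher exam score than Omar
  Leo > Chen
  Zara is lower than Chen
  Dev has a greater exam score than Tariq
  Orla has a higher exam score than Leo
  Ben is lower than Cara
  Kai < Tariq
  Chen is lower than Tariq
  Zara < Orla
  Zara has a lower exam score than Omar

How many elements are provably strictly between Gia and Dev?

2

Chaining upward from Gia reaches: Chen, Tariq, Leo, Orla.
Chaining downward from Dev reaches: Ben, Kai, Zara, Chen, Tariq.
Strictly between Gia and Dev are those in both lists: Chen, Tariq — 2 elements.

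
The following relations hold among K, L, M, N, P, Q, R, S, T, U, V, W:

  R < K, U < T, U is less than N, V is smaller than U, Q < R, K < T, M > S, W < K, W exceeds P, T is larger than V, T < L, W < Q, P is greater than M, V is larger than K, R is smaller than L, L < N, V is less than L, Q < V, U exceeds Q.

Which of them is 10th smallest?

Chaining the given pairs: S < M < P < W < Q < R < K < V < U < T < L < N.
Counting 10 from the smallest end gives T.

T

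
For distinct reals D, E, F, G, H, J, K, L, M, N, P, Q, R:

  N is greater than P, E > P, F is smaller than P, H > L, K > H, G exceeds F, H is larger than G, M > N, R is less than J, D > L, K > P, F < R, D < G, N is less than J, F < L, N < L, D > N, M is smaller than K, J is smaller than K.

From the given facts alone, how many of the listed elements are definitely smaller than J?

The elements the relations force below J are F, P, R, N — no chain reaches any other.
That is 4.

4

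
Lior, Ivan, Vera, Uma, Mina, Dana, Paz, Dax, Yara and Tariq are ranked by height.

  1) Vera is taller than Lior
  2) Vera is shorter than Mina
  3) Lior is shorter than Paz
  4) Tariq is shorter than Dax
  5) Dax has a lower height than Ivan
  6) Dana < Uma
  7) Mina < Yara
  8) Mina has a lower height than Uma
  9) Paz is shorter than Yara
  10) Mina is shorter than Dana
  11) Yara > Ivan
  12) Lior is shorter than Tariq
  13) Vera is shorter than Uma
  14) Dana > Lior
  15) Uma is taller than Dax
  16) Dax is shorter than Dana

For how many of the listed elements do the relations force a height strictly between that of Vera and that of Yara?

The relations place Vera below Yara. An element lies strictly between them when it is forced above Vera and also forced below Yara.
Above Vera: {Mina, Dana, Uma}. Below Yara: {Lior, Tariq, Dax, Mina, Ivan, Paz}.
Intersection: {Mina} — 1.

1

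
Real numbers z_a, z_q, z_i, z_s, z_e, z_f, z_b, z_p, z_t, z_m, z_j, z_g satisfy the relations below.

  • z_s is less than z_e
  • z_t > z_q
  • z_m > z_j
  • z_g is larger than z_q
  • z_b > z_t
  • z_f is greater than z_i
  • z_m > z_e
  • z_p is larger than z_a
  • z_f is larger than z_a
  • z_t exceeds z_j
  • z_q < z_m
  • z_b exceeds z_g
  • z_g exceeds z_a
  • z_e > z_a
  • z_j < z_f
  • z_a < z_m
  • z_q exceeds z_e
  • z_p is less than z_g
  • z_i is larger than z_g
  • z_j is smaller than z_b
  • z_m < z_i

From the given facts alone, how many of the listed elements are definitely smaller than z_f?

9

Directly below z_f: z_j, z_a, z_i.
One step further: z_m, z_g (5 so far).
One step further: z_p, z_e, z_q (8 so far).
One step further: z_s (9 so far).
No other element is forced below z_f by the given relations, so the count is 9.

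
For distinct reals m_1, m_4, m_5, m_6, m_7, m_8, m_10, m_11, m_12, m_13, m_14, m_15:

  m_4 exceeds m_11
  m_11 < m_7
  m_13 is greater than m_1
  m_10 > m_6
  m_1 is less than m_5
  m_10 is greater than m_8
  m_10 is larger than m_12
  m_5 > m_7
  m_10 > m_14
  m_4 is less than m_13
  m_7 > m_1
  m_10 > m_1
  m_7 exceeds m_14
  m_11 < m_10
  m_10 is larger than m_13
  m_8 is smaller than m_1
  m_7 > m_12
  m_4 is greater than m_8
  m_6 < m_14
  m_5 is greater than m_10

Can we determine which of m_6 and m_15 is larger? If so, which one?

undetermined

Following every chain through m_6: above m_6 we get m_14, m_7, m_10, m_5.
m_15 is not reached, and no chain runs the other way from m_15 to m_6.
So the given relations leave the order of m_6 and m_15 undetermined.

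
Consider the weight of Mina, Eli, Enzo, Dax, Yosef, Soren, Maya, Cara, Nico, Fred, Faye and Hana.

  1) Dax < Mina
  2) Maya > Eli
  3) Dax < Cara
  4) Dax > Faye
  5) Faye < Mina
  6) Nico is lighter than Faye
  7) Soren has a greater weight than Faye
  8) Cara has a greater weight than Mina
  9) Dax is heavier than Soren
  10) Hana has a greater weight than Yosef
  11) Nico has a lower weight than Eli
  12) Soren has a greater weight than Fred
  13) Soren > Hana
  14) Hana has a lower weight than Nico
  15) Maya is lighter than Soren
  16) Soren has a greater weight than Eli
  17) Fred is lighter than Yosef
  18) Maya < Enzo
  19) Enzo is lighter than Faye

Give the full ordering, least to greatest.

Each adjacent pair is fixed by a given relation: Fred < Yosef; Yosef < Hana; Hana < Nico; Nico < Eli; Eli < Maya; Maya < Enzo; Enzo < Faye; Faye < Soren; Soren < Dax; Dax < Mina; Mina < Cara. Chaining them end to end gives the full order.

Fred < Yosef < Hana < Nico < Eli < Maya < Enzo < Faye < Soren < Dax < Mina < Cara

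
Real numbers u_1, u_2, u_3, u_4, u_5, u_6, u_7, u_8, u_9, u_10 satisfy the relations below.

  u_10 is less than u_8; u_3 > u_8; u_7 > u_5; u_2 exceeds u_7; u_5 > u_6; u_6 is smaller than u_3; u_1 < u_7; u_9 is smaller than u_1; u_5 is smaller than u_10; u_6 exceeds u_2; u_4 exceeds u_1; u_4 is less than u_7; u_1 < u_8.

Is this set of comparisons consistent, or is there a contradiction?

inconsistent

We have u_5 < u_7 stated directly, yet also u_7 < u_2 < u_6 < u_5 by chaining the others — so u_7 < u_5. Contradiction.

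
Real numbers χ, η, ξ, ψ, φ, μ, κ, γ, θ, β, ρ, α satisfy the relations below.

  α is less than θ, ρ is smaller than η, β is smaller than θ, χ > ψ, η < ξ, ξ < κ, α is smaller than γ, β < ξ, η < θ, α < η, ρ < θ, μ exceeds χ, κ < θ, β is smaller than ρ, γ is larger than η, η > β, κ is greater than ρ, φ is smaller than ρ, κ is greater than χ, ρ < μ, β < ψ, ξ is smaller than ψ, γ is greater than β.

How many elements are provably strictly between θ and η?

4

Chaining upward from η reaches: ξ, ψ, χ, μ, κ, γ.
Chaining downward from θ reaches: φ, β, ρ, α, ξ, ψ, χ, κ.
Strictly between η and θ are those in both lists: ξ, ψ, χ, κ — 4 elements.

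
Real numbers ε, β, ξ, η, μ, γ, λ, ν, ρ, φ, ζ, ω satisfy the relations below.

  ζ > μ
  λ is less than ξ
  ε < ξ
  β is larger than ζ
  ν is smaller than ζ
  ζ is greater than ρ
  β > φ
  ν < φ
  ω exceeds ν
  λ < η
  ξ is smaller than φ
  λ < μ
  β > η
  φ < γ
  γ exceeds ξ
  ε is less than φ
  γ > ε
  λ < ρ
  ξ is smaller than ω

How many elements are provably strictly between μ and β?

Chaining upward from μ reaches: ζ.
Chaining downward from β reaches: ν, ε, λ, ξ, ρ, ζ, φ, η.
Strictly between μ and β are those in both lists: ζ — 1 element.

1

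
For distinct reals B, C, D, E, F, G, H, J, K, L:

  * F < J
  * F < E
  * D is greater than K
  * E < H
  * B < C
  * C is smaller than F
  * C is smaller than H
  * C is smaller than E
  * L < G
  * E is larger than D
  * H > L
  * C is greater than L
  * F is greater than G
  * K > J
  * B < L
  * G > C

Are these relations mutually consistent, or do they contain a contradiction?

Every relation is compatible with B < L < C < G < F < J < K < D < E < H; the set is consistent.

consistent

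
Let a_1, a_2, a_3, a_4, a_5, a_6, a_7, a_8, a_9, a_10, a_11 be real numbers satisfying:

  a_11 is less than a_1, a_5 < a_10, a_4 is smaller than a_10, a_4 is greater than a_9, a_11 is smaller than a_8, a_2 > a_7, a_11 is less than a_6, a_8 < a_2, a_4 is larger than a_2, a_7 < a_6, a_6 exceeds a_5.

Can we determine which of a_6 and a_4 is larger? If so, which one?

Following every chain through a_4: above a_4 we get a_10; below a_4 we get a_11, a_7, a_9, a_8, a_2.
a_6 is not reached, and no chain runs the other way from a_6 to a_4.
So the given relations leave the order of a_4 and a_6 undetermined.

undetermined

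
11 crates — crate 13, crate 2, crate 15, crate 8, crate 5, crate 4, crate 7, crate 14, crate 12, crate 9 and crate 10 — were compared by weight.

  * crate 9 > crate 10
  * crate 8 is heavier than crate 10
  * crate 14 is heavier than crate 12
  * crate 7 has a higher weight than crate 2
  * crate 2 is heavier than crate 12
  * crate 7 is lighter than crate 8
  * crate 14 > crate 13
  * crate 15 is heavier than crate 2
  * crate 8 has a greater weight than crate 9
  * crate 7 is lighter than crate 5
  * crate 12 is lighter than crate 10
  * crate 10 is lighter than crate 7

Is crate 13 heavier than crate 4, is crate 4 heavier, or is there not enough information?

undetermined

Following every chain through crate 13: above crate 13 we get crate 14.
crate 4 is not reached, and no chain runs the other way from crate 4 to crate 13.
So the given relations leave the order of crate 13 and crate 4 undetermined.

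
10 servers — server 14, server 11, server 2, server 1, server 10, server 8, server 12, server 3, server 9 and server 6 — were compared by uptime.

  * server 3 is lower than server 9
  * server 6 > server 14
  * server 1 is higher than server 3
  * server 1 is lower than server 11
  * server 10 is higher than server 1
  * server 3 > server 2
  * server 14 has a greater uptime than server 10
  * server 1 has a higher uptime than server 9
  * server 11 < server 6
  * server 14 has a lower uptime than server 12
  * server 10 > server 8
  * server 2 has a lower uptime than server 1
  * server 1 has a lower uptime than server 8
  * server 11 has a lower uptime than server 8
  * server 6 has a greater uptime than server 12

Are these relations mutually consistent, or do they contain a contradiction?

consistent

Every relation is compatible with server 2 < server 3 < server 9 < server 1 < server 11 < server 8 < server 10 < server 14 < server 12 < server 6; the set is consistent.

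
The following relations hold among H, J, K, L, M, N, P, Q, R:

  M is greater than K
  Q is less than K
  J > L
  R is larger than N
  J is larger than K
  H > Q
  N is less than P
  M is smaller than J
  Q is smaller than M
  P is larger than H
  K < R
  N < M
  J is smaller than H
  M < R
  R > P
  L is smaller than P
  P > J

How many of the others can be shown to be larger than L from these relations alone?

4

Directly above L: J, P.
One step further: H, R (4 so far).
No other element is forced above L by the given relations, so the count is 4.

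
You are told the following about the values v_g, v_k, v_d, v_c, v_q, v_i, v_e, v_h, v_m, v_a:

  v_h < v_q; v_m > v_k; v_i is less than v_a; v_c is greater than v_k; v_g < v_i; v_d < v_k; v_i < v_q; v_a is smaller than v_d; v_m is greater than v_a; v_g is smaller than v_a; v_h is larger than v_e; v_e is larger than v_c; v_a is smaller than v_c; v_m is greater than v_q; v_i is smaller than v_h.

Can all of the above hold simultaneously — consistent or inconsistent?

Every relation is compatible with v_g < v_i < v_a < v_d < v_k < v_c < v_e < v_h < v_q < v_m; the set is consistent.

consistent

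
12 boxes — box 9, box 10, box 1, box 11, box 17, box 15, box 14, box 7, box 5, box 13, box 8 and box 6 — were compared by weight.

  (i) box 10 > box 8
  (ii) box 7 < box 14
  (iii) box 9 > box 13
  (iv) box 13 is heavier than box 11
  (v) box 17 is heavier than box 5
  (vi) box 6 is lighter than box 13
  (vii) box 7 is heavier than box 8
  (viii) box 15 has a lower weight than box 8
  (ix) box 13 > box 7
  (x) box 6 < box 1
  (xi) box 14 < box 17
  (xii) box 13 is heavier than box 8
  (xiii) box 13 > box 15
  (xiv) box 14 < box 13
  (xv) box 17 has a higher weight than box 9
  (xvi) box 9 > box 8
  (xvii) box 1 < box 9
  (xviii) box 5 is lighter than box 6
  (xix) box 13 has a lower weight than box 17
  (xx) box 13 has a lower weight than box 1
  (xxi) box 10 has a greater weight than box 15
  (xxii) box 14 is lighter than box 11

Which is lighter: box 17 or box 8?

box 8 < box 7 and box 7 < box 14 give box 8 < box 14.
With box 14 < box 11: box 8 < box 7 < box 14 < box 11.
Then box 11 < box 13 extends the chain to box 13.
Then box 13 < box 1 extends the chain to box 1.
Then box 1 < box 9 extends the chain to box 9.
Then box 9 < box 17 extends the chain to box 17.
So box 8 < box 17; box 8 is the lighter of the two.

box 8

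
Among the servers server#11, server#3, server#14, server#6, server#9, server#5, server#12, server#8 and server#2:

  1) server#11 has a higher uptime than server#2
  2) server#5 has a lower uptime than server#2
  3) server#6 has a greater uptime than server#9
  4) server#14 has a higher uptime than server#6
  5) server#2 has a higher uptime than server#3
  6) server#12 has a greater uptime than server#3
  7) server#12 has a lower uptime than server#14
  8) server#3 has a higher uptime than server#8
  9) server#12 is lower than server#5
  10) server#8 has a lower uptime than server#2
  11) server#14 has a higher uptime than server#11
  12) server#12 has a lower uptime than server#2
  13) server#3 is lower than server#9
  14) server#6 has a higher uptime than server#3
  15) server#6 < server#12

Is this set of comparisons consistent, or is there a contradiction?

The single ordering server#8 < server#3 < server#9 < server#6 < server#12 < server#5 < server#2 < server#11 < server#14 satisfies every listed relation, so no contradiction arises.

consistent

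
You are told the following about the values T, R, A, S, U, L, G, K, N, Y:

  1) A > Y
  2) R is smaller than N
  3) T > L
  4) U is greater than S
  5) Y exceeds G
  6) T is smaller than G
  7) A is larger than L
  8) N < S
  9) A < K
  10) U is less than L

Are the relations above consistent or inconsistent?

consistent

Every relation is compatible with R < N < S < U < L < T < G < Y < A < K; the set is consistent.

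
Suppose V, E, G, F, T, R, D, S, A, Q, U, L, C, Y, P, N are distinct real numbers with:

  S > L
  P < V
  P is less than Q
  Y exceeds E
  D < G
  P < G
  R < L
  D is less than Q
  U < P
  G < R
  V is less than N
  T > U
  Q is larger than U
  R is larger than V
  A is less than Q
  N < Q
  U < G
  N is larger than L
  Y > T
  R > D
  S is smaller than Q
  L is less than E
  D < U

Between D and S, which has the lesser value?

D

The relevant relations are D < U; U < P; P < V; V < R; R < L; L < S.
Chaining these gives D < U < P < V < R < L < S.
So D < S; D is the smaller of the two.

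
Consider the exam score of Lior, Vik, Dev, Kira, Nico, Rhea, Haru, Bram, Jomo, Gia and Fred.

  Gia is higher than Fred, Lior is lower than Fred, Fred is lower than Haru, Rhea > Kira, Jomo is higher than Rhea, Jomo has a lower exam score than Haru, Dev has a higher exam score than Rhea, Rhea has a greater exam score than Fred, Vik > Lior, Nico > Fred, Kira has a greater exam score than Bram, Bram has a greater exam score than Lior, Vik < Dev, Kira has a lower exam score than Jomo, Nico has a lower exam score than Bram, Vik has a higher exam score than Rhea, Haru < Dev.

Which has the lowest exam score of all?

Chaining upward from Lior: directly above it, Fred, Bram, Vik; then Nico, Kira, Gia, Rhea, Haru, Dev; then Jomo.
That covers every other element, and nothing is given below Lior, so Lior is the lowest exam score.

Lior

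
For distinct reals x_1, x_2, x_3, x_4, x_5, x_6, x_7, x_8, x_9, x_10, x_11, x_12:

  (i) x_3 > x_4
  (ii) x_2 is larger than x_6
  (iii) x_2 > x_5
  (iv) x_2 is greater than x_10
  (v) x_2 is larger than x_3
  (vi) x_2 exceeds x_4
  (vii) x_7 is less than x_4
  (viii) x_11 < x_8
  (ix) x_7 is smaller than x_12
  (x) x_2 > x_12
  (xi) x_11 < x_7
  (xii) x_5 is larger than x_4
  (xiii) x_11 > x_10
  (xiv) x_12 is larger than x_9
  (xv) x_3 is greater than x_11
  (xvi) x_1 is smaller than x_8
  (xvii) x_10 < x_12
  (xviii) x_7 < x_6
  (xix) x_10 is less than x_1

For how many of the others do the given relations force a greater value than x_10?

From x_10 the given relations immediately reach x_11, x_12, x_1, x_2.
From those, x_7, x_3, x_8 — 7 in total.
From those, x_6, x_4 — 9 in total.
From those, x_5 — 10 in total.
No other element is forced above x_10 by the given relations, so the count is 10.

10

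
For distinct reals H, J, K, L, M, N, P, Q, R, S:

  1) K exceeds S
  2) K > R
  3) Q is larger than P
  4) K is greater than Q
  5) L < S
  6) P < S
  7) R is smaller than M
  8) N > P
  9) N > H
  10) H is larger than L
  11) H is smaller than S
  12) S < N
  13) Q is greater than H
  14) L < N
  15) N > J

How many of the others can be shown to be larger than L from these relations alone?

5

The elements the relations force above L are H, S, Q, K, N — no chain reaches any other.
That is 5.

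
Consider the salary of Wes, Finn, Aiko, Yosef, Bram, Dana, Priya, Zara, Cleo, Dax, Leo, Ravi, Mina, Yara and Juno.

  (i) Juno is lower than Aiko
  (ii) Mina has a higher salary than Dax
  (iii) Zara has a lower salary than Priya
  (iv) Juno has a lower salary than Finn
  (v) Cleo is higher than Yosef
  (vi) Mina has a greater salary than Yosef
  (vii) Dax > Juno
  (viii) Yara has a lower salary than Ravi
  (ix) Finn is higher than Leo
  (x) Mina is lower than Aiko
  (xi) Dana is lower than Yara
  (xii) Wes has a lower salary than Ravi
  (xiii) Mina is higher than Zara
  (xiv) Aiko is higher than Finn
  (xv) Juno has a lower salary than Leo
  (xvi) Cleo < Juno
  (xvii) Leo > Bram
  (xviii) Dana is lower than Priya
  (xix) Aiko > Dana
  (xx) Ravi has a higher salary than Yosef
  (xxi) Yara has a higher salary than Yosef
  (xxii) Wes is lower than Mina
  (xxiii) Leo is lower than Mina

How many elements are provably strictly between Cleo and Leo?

The relations place Cleo below Leo. An element lies strictly between them when it is forced above Cleo and also forced below Leo.
Above Cleo: {Juno, Dax, Finn, Mina, Aiko}. Below Leo: {Yosef, Juno, Bram}.
Intersection: {Juno} — 1.

1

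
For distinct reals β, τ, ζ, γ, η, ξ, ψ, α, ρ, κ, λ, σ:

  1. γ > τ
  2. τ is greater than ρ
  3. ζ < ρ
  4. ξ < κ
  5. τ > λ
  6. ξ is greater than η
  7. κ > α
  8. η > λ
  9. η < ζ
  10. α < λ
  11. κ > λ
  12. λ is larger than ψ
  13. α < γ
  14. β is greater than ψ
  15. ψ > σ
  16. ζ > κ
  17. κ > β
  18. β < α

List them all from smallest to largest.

The consecutive links are each given: σ < ψ; ψ < β; β < α; α < λ; λ < η; η < ξ; ξ < κ; κ < ζ; ζ < ρ; ρ < τ; τ < γ.

σ < ψ < β < α < λ < η < ξ < κ < ζ < ρ < τ < γ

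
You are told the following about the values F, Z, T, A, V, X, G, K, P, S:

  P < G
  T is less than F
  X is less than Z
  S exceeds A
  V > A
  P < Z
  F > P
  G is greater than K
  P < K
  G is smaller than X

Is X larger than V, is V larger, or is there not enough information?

Following every chain through X: above X we get Z; below X we get P, K, G.
V is not reached, and no chain runs the other way from V to X.
So the given relations leave the order of X and V undetermined.

undetermined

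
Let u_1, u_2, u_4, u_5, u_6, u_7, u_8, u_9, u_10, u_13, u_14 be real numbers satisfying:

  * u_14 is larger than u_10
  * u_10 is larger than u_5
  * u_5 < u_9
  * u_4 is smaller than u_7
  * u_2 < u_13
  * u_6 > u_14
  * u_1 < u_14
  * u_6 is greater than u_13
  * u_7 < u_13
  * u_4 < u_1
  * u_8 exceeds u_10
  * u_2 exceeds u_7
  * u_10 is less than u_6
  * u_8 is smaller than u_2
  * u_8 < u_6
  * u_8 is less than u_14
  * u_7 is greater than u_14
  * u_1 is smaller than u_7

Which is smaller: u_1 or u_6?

u_1

u_1 < u_14 and u_14 < u_7 give u_1 < u_7.
With u_7 < u_2: u_1 < u_14 < u_7 < u_2.
Then u_2 < u_13 extends the chain to u_13.
With u_13 < u_6: u_1 < u_14 < u_7 < u_2 < u_13 < u_6.
So u_1 < u_6; u_1 is the smaller of the two.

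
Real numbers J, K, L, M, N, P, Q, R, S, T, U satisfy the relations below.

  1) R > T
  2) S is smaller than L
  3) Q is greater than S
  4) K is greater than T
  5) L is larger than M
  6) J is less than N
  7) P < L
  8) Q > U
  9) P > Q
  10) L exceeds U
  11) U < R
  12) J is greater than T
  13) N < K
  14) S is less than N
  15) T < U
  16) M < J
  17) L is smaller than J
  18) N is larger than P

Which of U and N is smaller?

U

Link the given pairs in sequence: U < Q; Q < P; P < L; L < J; J < N.
Together: U < Q < P < L < J < N.
So U < N; U is the smaller of the two.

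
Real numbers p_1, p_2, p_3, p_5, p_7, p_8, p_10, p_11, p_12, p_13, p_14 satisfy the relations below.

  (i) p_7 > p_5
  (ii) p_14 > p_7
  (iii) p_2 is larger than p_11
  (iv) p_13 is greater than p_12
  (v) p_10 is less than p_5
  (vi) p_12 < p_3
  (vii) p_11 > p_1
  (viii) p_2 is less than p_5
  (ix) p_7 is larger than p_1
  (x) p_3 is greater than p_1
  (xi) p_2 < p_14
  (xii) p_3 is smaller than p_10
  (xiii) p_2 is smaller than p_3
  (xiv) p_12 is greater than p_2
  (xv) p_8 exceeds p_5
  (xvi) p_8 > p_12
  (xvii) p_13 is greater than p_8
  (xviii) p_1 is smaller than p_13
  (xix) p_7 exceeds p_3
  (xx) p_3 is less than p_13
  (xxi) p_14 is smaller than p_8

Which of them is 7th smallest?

Piecing the relations together gives one ordering: p_1 < p_11 < p_2 < p_12 < p_3 < p_10 < p_5 < p_7 < p_14 < p_8 < p_13.
Counting 7 from the smallest end gives p_5.

p_5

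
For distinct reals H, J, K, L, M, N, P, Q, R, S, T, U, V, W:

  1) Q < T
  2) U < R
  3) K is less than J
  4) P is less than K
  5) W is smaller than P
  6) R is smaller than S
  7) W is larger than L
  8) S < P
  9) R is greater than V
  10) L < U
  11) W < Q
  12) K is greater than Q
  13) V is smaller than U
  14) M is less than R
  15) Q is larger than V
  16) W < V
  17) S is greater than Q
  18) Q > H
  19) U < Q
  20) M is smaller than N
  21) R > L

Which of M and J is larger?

The relevant relations are M < R; R < S; S < P; P < K; K < J.
Chaining these gives M < R < S < P < K < J.
So M < J; J is the larger of the two.

J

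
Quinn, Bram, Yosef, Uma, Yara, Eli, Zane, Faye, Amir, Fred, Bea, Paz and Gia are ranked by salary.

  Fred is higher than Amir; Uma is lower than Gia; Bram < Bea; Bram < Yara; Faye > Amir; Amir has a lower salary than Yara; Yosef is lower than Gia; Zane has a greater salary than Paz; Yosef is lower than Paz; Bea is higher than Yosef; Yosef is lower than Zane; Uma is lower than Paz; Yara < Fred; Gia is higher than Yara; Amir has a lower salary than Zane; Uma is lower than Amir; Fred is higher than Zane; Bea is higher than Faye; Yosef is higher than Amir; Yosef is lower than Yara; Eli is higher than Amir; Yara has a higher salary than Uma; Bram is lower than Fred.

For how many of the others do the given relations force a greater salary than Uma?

10

From Uma the given relations immediately reach Amir, Yara, Paz, Gia.
From those, Yosef, Faye, Zane, Eli, Fred — 9 in total.
From those, Bea — 10 in total.
Nothing else is reachable above Uma; 10 in all.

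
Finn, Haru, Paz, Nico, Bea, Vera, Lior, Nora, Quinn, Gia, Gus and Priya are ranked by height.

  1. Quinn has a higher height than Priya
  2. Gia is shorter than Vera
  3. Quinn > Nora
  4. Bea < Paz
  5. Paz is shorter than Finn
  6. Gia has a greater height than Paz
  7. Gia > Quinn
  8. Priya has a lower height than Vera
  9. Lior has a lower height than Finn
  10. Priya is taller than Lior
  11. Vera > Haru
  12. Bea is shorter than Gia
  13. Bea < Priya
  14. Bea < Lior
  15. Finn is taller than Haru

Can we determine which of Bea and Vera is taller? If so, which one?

Bea < Lior and Lior < Priya give Bea < Priya.
With Priya < Quinn: Bea < Lior < Priya < Quinn.
With Quinn < Gia: Bea < Lior < Priya < Quinn < Gia.
Then Gia < Vera extends the chain to Vera.
So Vera is taller.

Vera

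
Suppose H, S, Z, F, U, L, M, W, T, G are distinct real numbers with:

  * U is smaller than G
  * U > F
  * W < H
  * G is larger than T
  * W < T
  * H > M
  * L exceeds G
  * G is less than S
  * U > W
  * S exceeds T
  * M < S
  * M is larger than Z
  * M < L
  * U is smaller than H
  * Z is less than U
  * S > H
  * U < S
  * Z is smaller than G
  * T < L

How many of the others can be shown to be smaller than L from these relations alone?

The elements the relations force below L are Z, W, M, F, T, U, G — no chain reaches any other.
That is 7.

7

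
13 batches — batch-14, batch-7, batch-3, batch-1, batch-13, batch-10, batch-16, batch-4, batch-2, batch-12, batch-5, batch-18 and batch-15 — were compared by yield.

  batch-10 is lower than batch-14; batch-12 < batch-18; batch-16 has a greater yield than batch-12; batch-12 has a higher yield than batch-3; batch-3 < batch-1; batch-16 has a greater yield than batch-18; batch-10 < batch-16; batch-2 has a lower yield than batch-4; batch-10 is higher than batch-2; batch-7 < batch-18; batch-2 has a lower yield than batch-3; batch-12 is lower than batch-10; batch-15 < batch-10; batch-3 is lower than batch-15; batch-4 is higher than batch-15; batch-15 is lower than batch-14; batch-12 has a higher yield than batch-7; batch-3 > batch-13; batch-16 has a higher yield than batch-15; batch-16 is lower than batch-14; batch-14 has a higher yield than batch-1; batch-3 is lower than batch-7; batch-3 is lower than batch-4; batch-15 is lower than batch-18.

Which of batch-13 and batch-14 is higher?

batch-14

Link the given pairs in sequence: batch-13 < batch-3; batch-3 < batch-7; batch-7 < batch-12; batch-12 < batch-10; batch-10 < batch-16; batch-16 < batch-14.
Chaining these gives batch-13 < batch-3 < batch-7 < batch-12 < batch-10 < batch-16 < batch-14.
So batch-13 < batch-14; batch-14 is the higher of the two.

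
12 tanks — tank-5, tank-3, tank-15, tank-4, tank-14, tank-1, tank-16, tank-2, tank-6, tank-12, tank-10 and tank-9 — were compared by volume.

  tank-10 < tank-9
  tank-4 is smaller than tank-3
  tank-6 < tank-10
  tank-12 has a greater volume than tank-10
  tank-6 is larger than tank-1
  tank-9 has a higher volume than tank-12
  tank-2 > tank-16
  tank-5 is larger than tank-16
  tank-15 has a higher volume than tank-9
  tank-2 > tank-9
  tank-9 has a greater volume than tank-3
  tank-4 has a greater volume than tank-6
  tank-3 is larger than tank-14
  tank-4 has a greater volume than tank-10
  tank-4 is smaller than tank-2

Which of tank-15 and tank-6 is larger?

The relevant relations are tank-6 < tank-10; tank-10 < tank-4; tank-4 < tank-3; tank-3 < tank-9; tank-9 < tank-15.
Chaining these gives tank-6 < tank-10 < tank-4 < tank-3 < tank-9 < tank-15.
So tank-6 < tank-15; tank-15 is the larger of the two.

tank-15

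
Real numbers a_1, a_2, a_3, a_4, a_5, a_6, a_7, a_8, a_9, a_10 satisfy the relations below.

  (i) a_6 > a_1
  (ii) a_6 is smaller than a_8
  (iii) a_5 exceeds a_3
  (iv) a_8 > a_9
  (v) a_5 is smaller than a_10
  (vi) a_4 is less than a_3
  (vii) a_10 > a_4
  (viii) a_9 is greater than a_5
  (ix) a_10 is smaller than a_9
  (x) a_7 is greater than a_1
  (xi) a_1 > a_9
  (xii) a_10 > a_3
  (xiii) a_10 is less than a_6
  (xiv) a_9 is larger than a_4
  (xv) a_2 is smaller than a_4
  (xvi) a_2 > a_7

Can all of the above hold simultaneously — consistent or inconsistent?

inconsistent

Chaining the given relations yields a_7 < a_2 < a_4 < a_3 < a_5 < a_10 < a_9 < a_1, so a_7 < a_1. But one relation states a_1 < a_7. These cannot both hold.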